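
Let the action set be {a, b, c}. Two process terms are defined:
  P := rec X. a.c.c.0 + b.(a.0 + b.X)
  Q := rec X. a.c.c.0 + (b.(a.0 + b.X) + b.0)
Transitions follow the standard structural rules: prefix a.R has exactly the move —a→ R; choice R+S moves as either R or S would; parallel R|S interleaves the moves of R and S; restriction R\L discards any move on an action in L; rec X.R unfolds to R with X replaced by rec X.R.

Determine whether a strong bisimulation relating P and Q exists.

LTS(P): 5 reachable states
  u0 = rec X. a.c.c.0 + b.(a.0 + b.X) ⊢ --a--▸ u1, --b--▸ u2
  u1 = c.c.0 ⊢ --c--▸ u3
  u2 = a.0 + b.(rec X. a.c.c.0 + b.(a.0 + b.X)) ⊢ --a--▸ u4, --b--▸ u0
  u3 = c.0 ⊢ --c--▸ u4
  u4 = 0 ⊢ (no moves)
LTS(Q): 5 reachable states
  v0 = rec X. a.c.c.0 + (b.(a.0 + b.X) + b.0) ⊢ --a--▸ v1, --b--▸ v2, --b--▸ v3
  v1 = c.c.0 ⊢ --c--▸ v4
  v2 = 0 ⊢ (no moves)
  v3 = a.0 + b.(rec X. a.c.c.0 + (b.(a.0 + b.X) + b.0)) ⊢ --a--▸ v2, --b--▸ v0
  v4 = c.0 ⊢ --c--▸ v2
Partition-refinement fixed point:
  B0 = {u0}
  B1 = {u1, v1}
  B2 = {u3, v4}
  B3 = {u4, v2}
  B4 = {u2}
  B5 = {v0}
  B6 = {v3}
u0 ∈ B0, v0 ∈ B5 → different blocks

P ≁ Q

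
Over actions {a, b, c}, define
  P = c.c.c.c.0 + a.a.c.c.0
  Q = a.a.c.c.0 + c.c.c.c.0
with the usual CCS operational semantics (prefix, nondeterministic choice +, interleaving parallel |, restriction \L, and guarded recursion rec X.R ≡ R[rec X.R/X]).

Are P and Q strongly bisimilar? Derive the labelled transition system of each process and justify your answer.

YES

Reachable graph of P (6 states):
  m0 = c.c.c.c.0 + a.a.c.c.0 has moves --a--▸ m1, --c--▸ m2
  m1 = a.c.c.0 has moves --a--▸ m3
  m2 = c.c.c.0 has moves --c--▸ m3
  m3 = c.c.0 has moves --c--▸ m4
  m4 = c.0 has moves --c--▸ m5
  m5 = 0 has moves stopped
Reachable graph of Q (6 states):
  n0 = a.a.c.c.0 + c.c.c.c.0 has moves --a--▸ n1, --c--▸ n2
  n1 = a.c.c.0 has moves --a--▸ n3
  n2 = c.c.c.0 has moves --c--▸ n3
  n3 = c.c.0 has moves --c--▸ n4
  n4 = c.0 has moves --c--▸ n5
  n5 = 0 has moves stopped
Coarsest stable partition (strong bisimilarity classes):
  B0 = {m0, n0}
  B1 = {m1, n1}
  B2 = {m3, n3}
  B3 = {m4, n4}
  B4 = {m5, n5}
  B5 = {m2, n2}
m0 ∈ B0, n0 ∈ B0 → same block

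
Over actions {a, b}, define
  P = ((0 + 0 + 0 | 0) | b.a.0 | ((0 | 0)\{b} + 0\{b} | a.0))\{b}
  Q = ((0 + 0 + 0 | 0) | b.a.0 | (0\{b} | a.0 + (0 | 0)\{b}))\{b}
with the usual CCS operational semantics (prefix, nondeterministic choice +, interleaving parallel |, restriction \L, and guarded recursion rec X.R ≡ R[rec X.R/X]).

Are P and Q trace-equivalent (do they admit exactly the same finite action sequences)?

YES

P's transition system — 2 states:
  u0 = ((0 + 0 + 0 | 0) | b.a.0 | ((0 | 0)\{b} + 0\{b} | a.0))\{b} ⊢ -a-> u1
  u1 = ((0 + 0 + 0 | 0) | b.a.0 | (0\{b} | 0))\{b} ⊢ stopped
Q's transition system — 2 states:
  v0 = ((0 + 0 + 0 | 0) | b.a.0 | (0\{b} | a.0 + (0 | 0)\{b}))\{b} ⊢ -a-> v1
  v1 = ((0 + 0 + 0 | 0) | b.a.0 | (0\{b} | 0))\{b} ⊢ stopped
Partition-refinement fixed point:
  B0 = {u0, v0}
  B1 = {u1, v1}
u0 ∈ B0, v0 ∈ B0 → same block
Bisimilar ⇒ trace-equivalent.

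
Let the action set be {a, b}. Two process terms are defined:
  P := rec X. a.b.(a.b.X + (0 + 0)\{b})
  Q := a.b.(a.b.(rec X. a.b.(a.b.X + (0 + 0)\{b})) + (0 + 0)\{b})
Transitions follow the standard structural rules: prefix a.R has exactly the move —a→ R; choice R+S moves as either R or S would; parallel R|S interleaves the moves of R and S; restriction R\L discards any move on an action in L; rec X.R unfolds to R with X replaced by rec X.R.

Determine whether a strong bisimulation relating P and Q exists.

bisimilar

LTS(P): 4 reachable states
  p0 = rec X. a.b.(a.b.X + (0 + 0)\{b}) → —a→ p1
  p1 = b.(a.b.(rec X. a.b.(a.b.X + (0 + 0)\{b})) + (0 + 0)\{b}) → —b→ p2
  p2 = a.b.(rec X. a.b.(a.b.X + (0 + 0)\{b})) + (0 + 0)\{b} → —a→ p3
  p3 = b.(rec X. a.b.(a.b.X + (0 + 0)\{b})) → —b→ p0
LTS(Q): 5 reachable states
  q0 = a.b.(a.b.(rec X. a.b.(a.b.X + (0 + 0)\{b})) + (0 + 0)\{b}) → —a→ q1
  q1 = b.(a.b.(rec X. a.b.(a.b.X + (0 + 0)\{b})) + (0 + 0)\{b}) → —b→ q2
  q2 = a.b.(rec X. a.b.(a.b.X + (0 + 0)\{b})) + (0 + 0)\{b} → —a→ q3
  q3 = b.(rec X. a.b.(a.b.X + (0 + 0)\{b})) → —b→ q4
  q4 = rec X. a.b.(a.b.X + (0 + 0)\{b}) → —a→ q1
Bisimilarity quotient blocks:
  B0 = {p0, p2, q0, q2, q4}
  B1 = {p1, p3, q1, q3}
p0 ∈ B0, q0 ∈ B0 → same block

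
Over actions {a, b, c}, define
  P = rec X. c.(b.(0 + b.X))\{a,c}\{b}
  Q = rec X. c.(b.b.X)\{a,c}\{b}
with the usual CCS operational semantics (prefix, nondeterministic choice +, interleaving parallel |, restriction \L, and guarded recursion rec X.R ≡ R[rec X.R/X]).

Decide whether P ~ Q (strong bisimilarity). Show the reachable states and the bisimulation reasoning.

bisimilar

LTS(P): 2 reachable states
  p0 = rec X. c.(b.(0 + b.X))\{a,c}\{b} → ··c··> p1
  p1 = (b.(0 + b.(rec X. c.(b.(0 + b.X))\{a,c}\{b})))\{a,c}\{b} → stopped
LTS(Q): 2 reachable states
  q0 = rec X. c.(b.b.X)\{a,c}\{b} → ··c··> q1
  q1 = (b.b.(rec X. c.(b.b.X)\{a,c}\{b}))\{a,c}\{b} → stopped
Coarsest stable partition (strong bisimilarity classes):
  B0 = {p0, q0}
  B1 = {p1, q1}
p0 ∈ B0, q0 ∈ B0 → same block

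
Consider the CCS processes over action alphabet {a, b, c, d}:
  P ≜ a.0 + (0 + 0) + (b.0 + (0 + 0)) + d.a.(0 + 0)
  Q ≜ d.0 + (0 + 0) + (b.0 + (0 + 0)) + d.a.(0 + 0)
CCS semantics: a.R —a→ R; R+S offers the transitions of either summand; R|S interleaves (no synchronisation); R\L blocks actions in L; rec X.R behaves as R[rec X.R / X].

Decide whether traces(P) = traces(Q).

LTS(P): 4 reachable states
  s0 = a.0 + (0 + 0) + (b.0 + (0 + 0)) + d.a.(0 + 0) ⊢ -a-> s1, -b-> s1, -d-> s2
  s1 = 0 ⊢ stopped
  s2 = a.(0 + 0) ⊢ -a-> s3
  s3 = 0 + 0 ⊢ stopped
LTS(Q): 4 reachable states
  t0 = d.0 + (0 + 0) + (b.0 + (0 + 0)) + d.a.(0 + 0) ⊢ -b-> t1, -d-> t1, -d-> t2
  t1 = 0 ⊢ stopped
  t2 = a.(0 + 0) ⊢ -a-> t3
  t3 = 0 + 0 ⊢ stopped
Run σ = ⟨a⟩ on P: start {s0}
  [1] a ⇒ {s1}
  P completes σ.
Run σ = ⟨a⟩ on Q: start {t0}
  [1] a ⇒ ∅ (Q stuck)

traces(P) ≠ traces(Q) — witness ⟨a⟩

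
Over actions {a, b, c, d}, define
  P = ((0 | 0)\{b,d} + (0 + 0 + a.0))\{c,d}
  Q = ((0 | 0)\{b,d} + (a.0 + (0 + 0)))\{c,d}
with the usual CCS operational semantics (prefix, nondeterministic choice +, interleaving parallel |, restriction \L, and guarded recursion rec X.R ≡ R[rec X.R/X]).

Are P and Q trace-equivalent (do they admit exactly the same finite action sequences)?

YES

LTS(P): 2 reachable states
  s0 = ((0 | 0)\{b,d} + (0 + 0 + a.0))\{c,d} | --a--▸ s1
  s1 = 0\{c,d} | ·
LTS(Q): 2 reachable states
  t0 = ((0 | 0)\{b,d} + (a.0 + (0 + 0)))\{c,d} | --a--▸ t1
  t1 = 0\{c,d} | ·
Coarsest stable partition (strong bisimilarity classes):
  B0 = {s0, t0}
  B1 = {s1, t1}
s0 ∈ B0, t0 ∈ B0 → same block
Bisimilar ⇒ trace-equivalent.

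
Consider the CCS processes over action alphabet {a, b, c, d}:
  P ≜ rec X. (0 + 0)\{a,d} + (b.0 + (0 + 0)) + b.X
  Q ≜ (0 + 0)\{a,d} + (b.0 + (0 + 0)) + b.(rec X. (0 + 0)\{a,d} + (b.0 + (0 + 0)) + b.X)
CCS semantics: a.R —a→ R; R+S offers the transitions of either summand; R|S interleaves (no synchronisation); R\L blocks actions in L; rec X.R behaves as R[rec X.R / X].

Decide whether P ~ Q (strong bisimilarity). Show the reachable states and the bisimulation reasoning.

P ~ Q

Reachable graph of P (2 states):
  m0 = rec X. (0 + 0)\{a,d} + (b.0 + (0 + 0)) + b.X ⊢ -b-> m0, -b-> m1
  m1 = 0 ⊢ (no moves)
Reachable graph of Q (3 states):
  n0 = (0 + 0)\{a,d} + (b.0 + (0 + 0)) + b.(rec X. (0 + 0)\{a,d} + (b.0 + (0 + 0)) + b.X) ⊢ -b-> n1, -b-> n2
  n1 = 0 ⊢ (no moves)
  n2 = rec X. (0 + 0)\{a,d} + (b.0 + (0 + 0)) + b.X ⊢ -b-> n1, -b-> n2
Partition-refinement fixed point:
  B0 = {m0, n0, n2}
  B1 = {m1, n1}
m0 ∈ B0, n0 ∈ B0 → same block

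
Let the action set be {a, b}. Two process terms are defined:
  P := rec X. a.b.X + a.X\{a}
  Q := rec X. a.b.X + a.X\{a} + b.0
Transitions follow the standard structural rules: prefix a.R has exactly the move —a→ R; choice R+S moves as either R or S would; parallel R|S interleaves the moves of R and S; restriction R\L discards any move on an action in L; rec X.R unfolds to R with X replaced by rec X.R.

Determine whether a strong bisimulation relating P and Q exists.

NO

Reachable graph of P (3 states):
  m0 = rec X. a.b.X + a.X\{a} :: --a--▸ m1, --a--▸ m2
  m1 = (rec X. a.b.X + a.X\{a})\{a} :: ∅
  m2 = b.(rec X. a.b.X + a.X\{a}) :: --b--▸ m0
Reachable graph of Q (5 states):
  n0 = rec X. a.b.X + a.X\{a} + b.0 :: --a--▸ n1, --a--▸ n2, --b--▸ n3
  n1 = (rec X. a.b.X + a.X\{a} + b.0)\{a} :: --b--▸ n4
  n2 = b.(rec X. a.b.X + a.X\{a} + b.0) :: --b--▸ n0
  n3 = 0 :: ∅
  n4 = 0\{a} :: ∅
Coarsest stable partition (strong bisimilarity classes):
  B0 = {m0}
  B1 = {m1, n3, n4}
  B2 = {m2}
  B3 = {n0}
  B4 = {n2}
  B5 = {n1}
m0 ∈ B0, n0 ∈ B3 → different blocks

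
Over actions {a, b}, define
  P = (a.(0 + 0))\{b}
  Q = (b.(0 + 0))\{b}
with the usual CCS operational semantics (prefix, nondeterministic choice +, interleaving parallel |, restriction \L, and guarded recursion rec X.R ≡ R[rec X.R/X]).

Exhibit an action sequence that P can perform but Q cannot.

a

LTS(P): 2 reachable states
  p0 = (a.(0 + 0))\{b} → —a→ p1
  p1 = (0 + 0)\{b} → stopped
LTS(Q): 1 reachable states
  q0 = (b.(0 + 0))\{b} → stopped
Trace ⟨a⟩ through P, begin at {p0}:
  step 1 (a): {p1}
  — P admits the full trace.
Trace ⟨a⟩ through Q, begin at {q0}:
  step 1 (a): ∅ (Q stuck)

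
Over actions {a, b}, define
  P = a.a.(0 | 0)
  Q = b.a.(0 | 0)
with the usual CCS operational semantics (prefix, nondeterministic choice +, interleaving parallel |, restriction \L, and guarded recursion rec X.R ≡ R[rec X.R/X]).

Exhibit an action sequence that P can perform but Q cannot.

a

P's transition system — 3 states:
  p0 = a.a.(0 | 0) → —a→ p1
  p1 = a.(0 | 0) → —a→ p2
  p2 = 0 | 0 → deadlocked
Q's transition system — 3 states:
  q0 = b.a.(0 | 0) → —b→ q1
  q1 = a.(0 | 0) → —a→ q2
  q2 = 0 | 0 → deadlocked
Executing a from P (initial set {p0}):
  [1] a ⇒ {p1}
  — P admits the full trace.
Executing a from Q (initial set {q0}):
  [1] a ⇒ ∅  — Q cannot continue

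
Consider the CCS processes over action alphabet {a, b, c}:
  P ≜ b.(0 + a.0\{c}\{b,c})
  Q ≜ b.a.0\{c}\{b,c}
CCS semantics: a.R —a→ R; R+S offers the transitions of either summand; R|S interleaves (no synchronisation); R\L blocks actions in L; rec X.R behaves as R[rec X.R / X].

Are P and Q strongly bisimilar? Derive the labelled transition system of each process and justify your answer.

bisimilar

Reachable graph of P (3 states):
  u0 = b.(0 + a.0\{c}\{b,c}) has moves -b-> u1
  u1 = 0 + a.0\{c}\{b,c} has moves -a-> u2
  u2 = 0\{c}\{b,c} has moves ·
Reachable graph of Q (3 states):
  v0 = b.a.0\{c}\{b,c} has moves -b-> v1
  v1 = a.0\{c}\{b,c} has moves -a-> v2
  v2 = 0\{c}\{b,c} has moves ·
Bisimilarity quotient blocks:
  B0 = {u0, v0}
  B1 = {u1, v1}
  B2 = {u2, v2}
u0 ∈ B0, v0 ∈ B0 → same block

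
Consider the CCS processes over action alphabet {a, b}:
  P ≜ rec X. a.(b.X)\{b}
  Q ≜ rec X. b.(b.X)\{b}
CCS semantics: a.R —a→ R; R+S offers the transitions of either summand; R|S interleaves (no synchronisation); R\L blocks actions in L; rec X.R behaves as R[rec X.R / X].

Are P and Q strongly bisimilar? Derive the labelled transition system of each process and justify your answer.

NO

LTS(P): 2 reachable states
  m0 = rec X. a.(b.X)\{b} → -a-> m1
  m1 = (b.(rec X. a.(b.X)\{b}))\{b} → ·
LTS(Q): 2 reachable states
  n0 = rec X. b.(b.X)\{b} → -b-> n1
  n1 = (b.(rec X. b.(b.X)\{b}))\{b} → ·
Bisimilarity quotient blocks:
  B0 = {m0}
  B1 = {m1, n1}
  B2 = {n0}
m0 ∈ B0, n0 ∈ B2 → different blocks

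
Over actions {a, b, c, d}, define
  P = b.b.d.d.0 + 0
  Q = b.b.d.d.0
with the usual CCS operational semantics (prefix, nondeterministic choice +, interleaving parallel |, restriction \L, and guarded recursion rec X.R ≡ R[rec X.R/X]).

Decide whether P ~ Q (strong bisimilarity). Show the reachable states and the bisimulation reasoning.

bisimilar

Reachable graph of P (5 states):
  u0 = b.b.d.d.0 + 0 | ··b··> u1
  u1 = b.d.d.0 | ··b··> u2
  u2 = d.d.0 | ··d··> u3
  u3 = d.0 | ··d··> u4
  u4 = 0 | ∅
Reachable graph of Q (5 states):
  v0 = b.b.d.d.0 | ··b··> v1
  v1 = b.d.d.0 | ··b··> v2
  v2 = d.d.0 | ··d··> v3
  v3 = d.0 | ··d··> v4
  v4 = 0 | ∅
Bisimilarity quotient blocks:
  B0 = {u0, v0}
  B1 = {u1, v1}
  B2 = {u2, v2}
  B3 = {u3, v3}
  B4 = {u4, v4}
u0 ∈ B0, v0 ∈ B0 → same block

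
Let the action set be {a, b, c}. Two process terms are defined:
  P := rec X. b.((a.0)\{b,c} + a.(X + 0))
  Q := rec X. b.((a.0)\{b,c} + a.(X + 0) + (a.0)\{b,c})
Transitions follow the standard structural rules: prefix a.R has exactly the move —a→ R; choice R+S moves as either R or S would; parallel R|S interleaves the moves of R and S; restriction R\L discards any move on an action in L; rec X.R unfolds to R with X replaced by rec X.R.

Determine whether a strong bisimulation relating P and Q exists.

YES

Reachable graph of P (4 states):
  p0 = rec X. b.((a.0)\{b,c} + a.(X + 0)) :: ··b··> p1
  p1 = (a.0)\{b,c} + a.((rec X. b.((a.0)\{b,c} + a.(X + 0))) + 0) :: ··a··> p2, ··a··> p3
  p2 = (rec X. b.((a.0)\{b,c} + a.(X + 0))) + 0 :: ··b··> p1
  p3 = 0\{b,c} :: stopped
Reachable graph of Q (4 states):
  q0 = rec X. b.((a.0)\{b,c} + a.(X + 0) + (a.0)\{b,c}) :: ··b··> q1
  q1 = (a.0)\{b,c} + a.((rec X. b.((a.0)\{b,c} + a.(X + 0) + (a.0)\{b,c})) + 0) + (a.0)\{b,c} :: ··a··> q2, ··a··> q3
  q2 = (rec X. b.((a.0)\{b,c} + a.(X + 0) + (a.0)\{b,c})) + 0 :: ··b··> q1
  q3 = 0\{b,c} :: stopped
Partition-refinement fixed point:
  B0 = {p0, p2, q0, q2}
  B1 = {p1, q1}
  B2 = {p3, q3}
p0 ∈ B0, q0 ∈ B0 → same block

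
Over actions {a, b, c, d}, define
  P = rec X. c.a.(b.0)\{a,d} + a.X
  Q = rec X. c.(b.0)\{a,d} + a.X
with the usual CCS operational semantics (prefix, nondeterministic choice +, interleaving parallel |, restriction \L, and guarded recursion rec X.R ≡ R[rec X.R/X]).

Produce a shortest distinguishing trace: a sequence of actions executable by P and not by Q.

ca

P's transition system — 4 states:
  m0 = rec X. c.a.(b.0)\{a,d} + a.X → -a-> m0, -c-> m1
  m1 = a.(b.0)\{a,d} → -a-> m2
  m2 = (b.0)\{a,d} → -b-> m3
  m3 = 0\{a,d} → ·
Q's transition system — 3 states:
  n0 = rec X. c.(b.0)\{a,d} + a.X → -a-> n0, -c-> n1
  n1 = (b.0)\{a,d} → -b-> n2
  n2 = 0\{a,d} → ·
Trace ⟨ca⟩ through P, begin at {m0}:
  [1] c ⇒ {m1}
  [2] a ⇒ {m2}
  P completes σ.
Trace ⟨ca⟩ through Q, begin at {n0}:
  [1] c ⇒ {n1}
  [2] a ⇒ ∅  — Q cannot continue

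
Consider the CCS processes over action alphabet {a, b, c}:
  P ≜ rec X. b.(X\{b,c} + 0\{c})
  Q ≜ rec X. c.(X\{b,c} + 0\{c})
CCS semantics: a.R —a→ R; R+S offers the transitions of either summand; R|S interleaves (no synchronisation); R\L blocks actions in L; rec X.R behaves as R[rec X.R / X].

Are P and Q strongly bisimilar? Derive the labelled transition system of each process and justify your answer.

P ≁ Q

LTS(P): 2 reachable states
  u0 = rec X. b.(X\{b,c} + 0\{c}) → --b--▸ u1
  u1 = (rec X. b.(X\{b,c} + 0\{c}))\{b,c} + 0\{c} → stopped
LTS(Q): 2 reachable states
  v0 = rec X. c.(X\{b,c} + 0\{c}) → --c--▸ v1
  v1 = (rec X. c.(X\{b,c} + 0\{c}))\{b,c} + 0\{c} → stopped
Coarsest stable partition (strong bisimilarity classes):
  B0 = {u0}
  B1 = {u1, v1}
  B2 = {v0}
u0 ∈ B0, v0 ∈ B2 → different blocks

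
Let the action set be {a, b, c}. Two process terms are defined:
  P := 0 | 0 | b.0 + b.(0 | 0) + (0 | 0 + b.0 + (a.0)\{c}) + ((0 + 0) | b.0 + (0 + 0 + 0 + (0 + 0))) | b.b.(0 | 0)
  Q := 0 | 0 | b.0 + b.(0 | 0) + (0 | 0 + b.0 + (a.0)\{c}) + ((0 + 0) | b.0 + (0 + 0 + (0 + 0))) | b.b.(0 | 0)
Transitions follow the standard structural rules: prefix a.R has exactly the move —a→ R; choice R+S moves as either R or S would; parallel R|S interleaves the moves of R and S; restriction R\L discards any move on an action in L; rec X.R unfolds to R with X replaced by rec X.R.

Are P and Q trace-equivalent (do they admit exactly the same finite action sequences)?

YES

Reachable graph of P (10 states):
  s0 = 0 | 0 | b.0 + b.(0 | 0) + (0 | 0 + b.0 + (a.0)\{c}) + ((0 + 0) | b.0 + (0 + 0 + 0 + (0 + 0))) | b.b.(0 | 0) has moves ··a··> s1, ··b··> s2, ··b··> s3, ··b··> s4, ··b··> s5, ··b··> s6
  s1 = 0\{c} has moves ·
  s2 = ((0 + 0) | b.0 + (0 + 0 + 0 + (0 + 0))) | b.(0 | 0) has moves ··b··> s7, ··b··> s8
  s3 = (0 + 0) | 0 | b.b.(0 | 0) has moves ··b··> s8
  s4 = 0 has moves ·
  s5 = 0 | 0 has moves ·
  s6 = 0 | 0 | 0 has moves ·
  s7 = ((0 + 0) | b.0 + (0 + 0 + 0 + (0 + 0))) | (0 | 0) has moves ··b··> s9
  s8 = (0 + 0) | 0 | b.(0 | 0) has moves ··b··> s9
  s9 = (0 + 0) | 0 | (0 | 0) has moves ·
Reachable graph of Q (10 states):
  t0 = 0 | 0 | b.0 + b.(0 | 0) + (0 | 0 + b.0 + (a.0)\{c}) + ((0 + 0) | b.0 + (0 + 0 + (0 + 0))) | b.b.(0 | 0) has moves ··a··> t1, ··b··> t2, ··b··> t3, ··b··> t4, ··b··> t5, ··b··> t6
  t1 = 0\{c} has moves ·
  t2 = ((0 + 0) | b.0 + (0 + 0 + (0 + 0))) | b.(0 | 0) has moves ··b··> t7, ··b··> t8
  t3 = (0 + 0) | 0 | b.b.(0 | 0) has moves ··b··> t8
  t4 = 0 has moves ·
  t5 = 0 | 0 has moves ·
  t6 = 0 | 0 | 0 has moves ·
  t7 = ((0 + 0) | b.0 + (0 + 0 + (0 + 0))) | (0 | 0) has moves ··b··> t9
  t8 = (0 + 0) | 0 | b.(0 | 0) has moves ··b··> t9
  t9 = (0 + 0) | 0 | (0 | 0) has moves ·
Coarsest stable partition (strong bisimilarity classes):
  B0 = {s0, t0}
  B1 = {s2, s3, t2, t3}
  B2 = {s7, s8, t7, t8}
  B3 = {s1, s4, s5, s6, s9, t1, t4, t5, t6, t9}
s0 ∈ B0, t0 ∈ B0 → same block
Bisimilar ⇒ trace-equivalent.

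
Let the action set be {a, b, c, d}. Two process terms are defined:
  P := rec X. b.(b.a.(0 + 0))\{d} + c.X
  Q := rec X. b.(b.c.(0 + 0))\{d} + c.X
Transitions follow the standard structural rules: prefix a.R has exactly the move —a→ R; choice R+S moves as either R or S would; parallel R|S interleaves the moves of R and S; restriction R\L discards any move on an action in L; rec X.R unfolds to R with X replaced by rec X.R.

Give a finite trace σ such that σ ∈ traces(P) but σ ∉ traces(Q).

LTS(P): 4 reachable states
  s0 = rec X. b.(b.a.(0 + 0))\{d} + c.X ⊢ ··b··> s1, ··c··> s0
  s1 = (b.a.(0 + 0))\{d} ⊢ ··b··> s2
  s2 = (a.(0 + 0))\{d} ⊢ ··a··> s3
  s3 = (0 + 0)\{d} ⊢ (no moves)
LTS(Q): 4 reachable states
  t0 = rec X. b.(b.c.(0 + 0))\{d} + c.X ⊢ ··b··> t1, ··c··> t0
  t1 = (b.c.(0 + 0))\{d} ⊢ ··b··> t2
  t2 = (c.(0 + 0))\{d} ⊢ ··c··> t3
  t3 = (0 + 0)\{d} ⊢ (no moves)
Run σ = ⟨bba⟩ on P: start {s0}
  [1] b ⇒ {s1}
  [2] b ⇒ {s2}
  [3] a ⇒ {s3}
  P completes σ.
Run σ = ⟨bba⟩ on Q: start {t0}
  [1] b ⇒ {t1}
  [2] b ⇒ {t2}
  [3] a ⇒ ∅  — Q cannot continue

bba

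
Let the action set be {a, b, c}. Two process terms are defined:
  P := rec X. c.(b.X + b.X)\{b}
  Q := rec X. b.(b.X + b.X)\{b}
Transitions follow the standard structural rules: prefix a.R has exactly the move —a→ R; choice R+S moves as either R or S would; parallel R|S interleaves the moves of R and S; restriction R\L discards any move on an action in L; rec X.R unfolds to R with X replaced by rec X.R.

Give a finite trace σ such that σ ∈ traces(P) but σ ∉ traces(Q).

c

Reachable graph of P (2 states):
  m0 = rec X. c.(b.X + b.X)\{b} → ··c··> m1
  m1 = (b.(rec X. c.(b.X + b.X)\{b}) + b.(rec X. c.(b.X + b.X)\{b}))\{b} → ·
Reachable graph of Q (2 states):
  n0 = rec X. b.(b.X + b.X)\{b} → ··b··> n1
  n1 = (b.(rec X. b.(b.X + b.X)\{b}) + b.(rec X. b.(b.X + b.X)\{b}))\{b} → ·
Run σ = ⟨c⟩ on P: start {m0}
  step 1 (c): {m1}
  — P admits the full trace.
Run σ = ⟨c⟩ on Q: start {n0}
  step 1 (c): ∅ (Q stuck)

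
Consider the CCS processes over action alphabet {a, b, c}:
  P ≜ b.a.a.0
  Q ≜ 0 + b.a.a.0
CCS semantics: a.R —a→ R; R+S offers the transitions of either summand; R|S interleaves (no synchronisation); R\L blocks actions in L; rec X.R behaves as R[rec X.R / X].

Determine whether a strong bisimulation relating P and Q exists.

P's transition system — 4 states:
  p0 = b.a.a.0 → ··b··> p1
  p1 = a.a.0 → ··a··> p2
  p2 = a.0 → ··a··> p3
  p3 = 0 → stopped
Q's transition system — 4 states:
  q0 = 0 + b.a.a.0 → ··b··> q1
  q1 = a.a.0 → ··a··> q2
  q2 = a.0 → ··a··> q3
  q3 = 0 → stopped
Coarsest stable partition (strong bisimilarity classes):
  B0 = {p0, q0}
  B1 = {p1, q1}
  B2 = {p2, q2}
  B3 = {p3, q3}
p0 ∈ B0, q0 ∈ B0 → same block

P ~ Q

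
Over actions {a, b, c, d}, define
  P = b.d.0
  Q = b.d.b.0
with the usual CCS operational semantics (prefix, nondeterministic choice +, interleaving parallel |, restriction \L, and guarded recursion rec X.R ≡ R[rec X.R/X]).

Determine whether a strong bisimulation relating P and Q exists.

not bisimilar

Reachable graph of P (3 states):
  s0 = b.d.0 :: =b=> s1
  s1 = d.0 :: =d=> s2
  s2 = 0 :: ∅
Reachable graph of Q (4 states):
  t0 = b.d.b.0 :: =b=> t1
  t1 = d.b.0 :: =d=> t2
  t2 = b.0 :: =b=> t3
  t3 = 0 :: ∅
Bisimilarity quotient blocks:
  B0 = {s0}
  B1 = {s1}
  B2 = {s2, t3}
  B3 = {t0}
  B4 = {t1}
  B5 = {t2}
s0 ∈ B0, t0 ∈ B3 → different blocks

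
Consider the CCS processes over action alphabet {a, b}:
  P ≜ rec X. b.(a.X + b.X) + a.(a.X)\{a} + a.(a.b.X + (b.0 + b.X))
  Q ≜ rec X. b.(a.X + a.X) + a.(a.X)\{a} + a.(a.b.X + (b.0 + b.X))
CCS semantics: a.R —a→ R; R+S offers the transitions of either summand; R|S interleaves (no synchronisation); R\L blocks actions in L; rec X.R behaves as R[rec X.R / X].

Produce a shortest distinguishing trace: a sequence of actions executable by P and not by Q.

LTS(P): 6 reachable states
  m0 = rec X. b.(a.X + b.X) + a.(a.X)\{a} + a.(a.b.X + (b.0 + b.X)) :: ··a··> m1, ··a··> m2, ··b··> m3
  m1 = (a.(rec X. b.(a.X + b.X) + a.(a.X)\{a} + a.(a.b.X + (b.0 + b.X))))\{a} :: stopped
  m2 = a.b.(rec X. b.(a.X + b.X) + a.(a.X)\{a} + a.(a.b.X + (b.0 + b.X))) + (b.0 + b.(rec X. b.(a.X + b.X) + a.(a.X)\{a} + a.(a.b.X + (b.0 + b.X)))) :: ··a··> m4, ··b··> m0, ··b··> m5
  m3 = a.(rec X. b.(a.X + b.X) + a.(a.X)\{a} + a.(a.b.X + (b.0 + b.X))) + b.(rec X. b.(a.X + b.X) + a.(a.X)\{a} + a.(a.b.X + (b.0 + b.X))) :: ··a··> m0, ··b··> m0
  m4 = b.(rec X. b.(a.X + b.X) + a.(a.X)\{a} + a.(a.b.X + (b.0 + b.X))) :: ··b··> m0
  m5 = 0 :: stopped
LTS(Q): 6 reachable states
  n0 = rec X. b.(a.X + a.X) + a.(a.X)\{a} + a.(a.b.X + (b.0 + b.X)) :: ··a··> n1, ··a··> n2, ··b··> n3
  n1 = (a.(rec X. b.(a.X + a.X) + a.(a.X)\{a} + a.(a.b.X + (b.0 + b.X))))\{a} :: stopped
  n2 = a.b.(rec X. b.(a.X + a.X) + a.(a.X)\{a} + a.(a.b.X + (b.0 + b.X))) + (b.0 + b.(rec X. b.(a.X + a.X) + a.(a.X)\{a} + a.(a.b.X + (b.0 + b.X)))) :: ··a··> n4, ··b··> n0, ··b··> n5
  n3 = a.(rec X. b.(a.X + a.X) + a.(a.X)\{a} + a.(a.b.X + (b.0 + b.X))) + a.(rec X. b.(a.X + a.X) + a.(a.X)\{a} + a.(a.b.X + (b.0 + b.X))) :: ··a··> n0
  n4 = b.(rec X. b.(a.X + a.X) + a.(a.X)\{a} + a.(a.b.X + (b.0 + b.X))) :: ··b··> n0
  n5 = 0 :: stopped
Run σ = ⟨bb⟩ on P: start {m0}
  after b @ step 1: {m3}
  after b @ step 2: {m0}
  ✓ P
Run σ = ⟨bb⟩ on Q: start {n0}
  after b @ step 1: {n3}
  after b @ step 2: no successor for Q

bb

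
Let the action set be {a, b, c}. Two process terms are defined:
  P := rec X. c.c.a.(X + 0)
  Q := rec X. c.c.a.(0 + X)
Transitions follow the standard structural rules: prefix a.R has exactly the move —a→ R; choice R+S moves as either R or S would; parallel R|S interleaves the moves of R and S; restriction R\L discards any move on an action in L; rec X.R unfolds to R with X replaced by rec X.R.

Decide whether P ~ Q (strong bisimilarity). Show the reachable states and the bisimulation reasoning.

P ~ Q

P's transition system — 4 states:
  u0 = rec X. c.c.a.(X + 0) ⊢ -c-> u1
  u1 = c.a.((rec X. c.c.a.(X + 0)) + 0) ⊢ -c-> u2
  u2 = a.((rec X. c.c.a.(X + 0)) + 0) ⊢ -a-> u3
  u3 = (rec X. c.c.a.(X + 0)) + 0 ⊢ -c-> u1
Q's transition system — 4 states:
  v0 = rec X. c.c.a.(0 + X) ⊢ -c-> v1
  v1 = c.a.(0 + (rec X. c.c.a.(0 + X))) ⊢ -c-> v2
  v2 = a.(0 + (rec X. c.c.a.(0 + X))) ⊢ -a-> v3
  v3 = 0 + (rec X. c.c.a.(0 + X)) ⊢ -c-> v1
Bisimilarity quotient blocks:
  B0 = {u0, u3, v0, v3}
  B1 = {u1, v1}
  B2 = {u2, v2}
u0 ∈ B0, v0 ∈ B0 → same block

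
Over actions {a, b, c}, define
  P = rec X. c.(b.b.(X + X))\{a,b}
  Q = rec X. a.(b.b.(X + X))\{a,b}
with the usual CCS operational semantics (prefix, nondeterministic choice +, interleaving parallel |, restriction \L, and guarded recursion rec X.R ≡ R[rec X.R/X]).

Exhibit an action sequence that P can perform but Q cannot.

Reachable graph of P (2 states):
  p0 = rec X. c.(b.b.(X + X))\{a,b} has moves --c--▸ p1
  p1 = (b.b.((rec X. c.(b.b.(X + X))\{a,b}) + (rec X. c.(b.b.(X + X))\{a,b})))\{a,b} has moves ∅
Reachable graph of Q (2 states):
  q0 = rec X. a.(b.b.(X + X))\{a,b} has moves --a--▸ q1
  q1 = (b.b.((rec X. a.(b.b.(X + X))\{a,b}) + (rec X. a.(b.b.(X + X))\{a,b})))\{a,b} has moves ∅
Executing c from P (initial set {p0}):
  [1] c ⇒ {p1}
  — P admits the full trace.
Executing c from Q (initial set {q0}):
  [1] c ⇒ no successor for Q

c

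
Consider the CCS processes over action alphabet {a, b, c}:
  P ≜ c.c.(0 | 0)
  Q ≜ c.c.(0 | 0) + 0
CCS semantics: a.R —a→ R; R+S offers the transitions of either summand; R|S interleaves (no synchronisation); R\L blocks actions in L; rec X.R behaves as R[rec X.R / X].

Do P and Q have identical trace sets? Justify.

YES

LTS(P): 3 reachable states
  s0 = c.c.(0 | 0) | ··c··> s1
  s1 = c.(0 | 0) | ··c··> s2
  s2 = 0 | 0 | deadlocked
LTS(Q): 3 reachable states
  t0 = c.c.(0 | 0) + 0 | ··c··> t1
  t1 = c.(0 | 0) | ··c··> t2
  t2 = 0 | 0 | deadlocked
Coarsest stable partition (strong bisimilarity classes):
  B0 = {s0, t0}
  B1 = {s1, t1}
  B2 = {s2, t2}
s0 ∈ B0, t0 ∈ B0 → same block
Bisimilar ⇒ trace-equivalent.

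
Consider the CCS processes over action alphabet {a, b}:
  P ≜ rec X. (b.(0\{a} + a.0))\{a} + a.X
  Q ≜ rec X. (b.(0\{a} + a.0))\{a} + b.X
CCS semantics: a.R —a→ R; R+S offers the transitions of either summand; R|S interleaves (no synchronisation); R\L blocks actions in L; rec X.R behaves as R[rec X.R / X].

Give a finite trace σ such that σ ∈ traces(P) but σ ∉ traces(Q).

a

P's transition system — 2 states:
  m0 = rec X. (b.(0\{a} + a.0))\{a} + a.X → ··a··> m0, ··b··> m1
  m1 = (0\{a} + a.0)\{a} → stopped
Q's transition system — 2 states:
  n0 = rec X. (b.(0\{a} + a.0))\{a} + b.X → ··b··> n0, ··b··> n1
  n1 = (0\{a} + a.0)\{a} → stopped
Run σ = ⟨a⟩ on P: start {m0}
  after a @ step 1: {m0}
  P completes σ.
Run σ = ⟨a⟩ on Q: start {n0}
  after a @ step 1: ∅ (Q stuck)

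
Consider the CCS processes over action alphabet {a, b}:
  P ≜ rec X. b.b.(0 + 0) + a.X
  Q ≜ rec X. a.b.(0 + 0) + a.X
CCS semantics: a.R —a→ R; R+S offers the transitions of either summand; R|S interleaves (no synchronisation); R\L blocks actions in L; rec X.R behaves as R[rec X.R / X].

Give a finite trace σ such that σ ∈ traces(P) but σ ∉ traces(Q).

Reachable graph of P (3 states):
  s0 = rec X. b.b.(0 + 0) + a.X | =a=> s0, =b=> s1
  s1 = b.(0 + 0) | =b=> s2
  s2 = 0 + 0 | ·
Reachable graph of Q (3 states):
  t0 = rec X. a.b.(0 + 0) + a.X | =a=> t0, =a=> t1
  t1 = b.(0 + 0) | =b=> t2
  t2 = 0 + 0 | ·
Trace ⟨b⟩ through P, begin at {s0}:
  [1] b ⇒ {s1}
  ✓ P
Trace ⟨b⟩ through Q, begin at {t0}:
  [1] b ⇒ ∅  — Q cannot continue

b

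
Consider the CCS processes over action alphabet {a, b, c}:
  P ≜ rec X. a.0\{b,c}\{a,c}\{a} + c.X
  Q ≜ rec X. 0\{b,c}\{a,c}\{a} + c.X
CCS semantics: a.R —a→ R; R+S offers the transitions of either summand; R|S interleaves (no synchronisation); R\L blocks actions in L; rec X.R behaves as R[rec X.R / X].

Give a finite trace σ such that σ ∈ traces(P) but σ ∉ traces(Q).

a

Reachable graph of P (2 states):
  m0 = rec X. a.0\{b,c}\{a,c}\{a} + c.X ⊢ —a→ m1, —c→ m0
  m1 = 0\{b,c}\{a,c}\{a} ⊢ stopped
Reachable graph of Q (1 states):
  n0 = rec X. 0\{b,c}\{a,c}\{a} + c.X ⊢ —c→ n0
Trace ⟨a⟩ through P, begin at {m0}:
  step 1 (a): {m1}
  — P admits the full trace.
Trace ⟨a⟩ through Q, begin at {n0}:
  step 1 (a): ∅  — Q cannot continue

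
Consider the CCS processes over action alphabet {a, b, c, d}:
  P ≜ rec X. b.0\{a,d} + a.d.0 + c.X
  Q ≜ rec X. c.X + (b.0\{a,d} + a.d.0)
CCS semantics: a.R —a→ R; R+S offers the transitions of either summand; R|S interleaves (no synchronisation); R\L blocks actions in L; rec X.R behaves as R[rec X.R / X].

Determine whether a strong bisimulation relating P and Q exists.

P's transition system — 4 states:
  u0 = rec X. b.0\{a,d} + a.d.0 + c.X has moves -a-> u1, -b-> u2, -c-> u0
  u1 = d.0 has moves -d-> u3
  u2 = 0\{a,d} has moves ·
  u3 = 0 has moves ·
Q's transition system — 4 states:
  v0 = rec X. c.X + (b.0\{a,d} + a.d.0) has moves -a-> v1, -b-> v2, -c-> v0
  v1 = d.0 has moves -d-> v3
  v2 = 0\{a,d} has moves ·
  v3 = 0 has moves ·
Coarsest stable partition (strong bisimilarity classes):
  B0 = {u0, v0}
  B1 = {u2, u3, v2, v3}
  B2 = {u1, v1}
u0 ∈ B0, v0 ∈ B0 → same block

YES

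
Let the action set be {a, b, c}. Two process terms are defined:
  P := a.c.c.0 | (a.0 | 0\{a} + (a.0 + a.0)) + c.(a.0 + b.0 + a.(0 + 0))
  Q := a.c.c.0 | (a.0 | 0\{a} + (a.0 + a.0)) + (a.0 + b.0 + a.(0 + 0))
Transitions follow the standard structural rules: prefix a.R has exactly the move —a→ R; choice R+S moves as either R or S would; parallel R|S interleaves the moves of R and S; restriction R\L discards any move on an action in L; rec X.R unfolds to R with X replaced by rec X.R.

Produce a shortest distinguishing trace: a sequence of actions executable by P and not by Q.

c

P's transition system — 15 states:
  u0 = a.c.c.0 | (a.0 | 0\{a} + (a.0 + a.0)) + c.(a.0 + b.0 + a.(0 + 0)) :: --a--▸ u1, --a--▸ u2, --a--▸ u3, --c--▸ u4
  u1 = a.c.c.0 | (0 | 0\{a}) :: --a--▸ u5
  u2 = a.c.c.0 | 0 :: --a--▸ u6
  u3 = c.c.0 | (a.0 | 0\{a} + (a.0 + a.0)) :: --a--▸ u5, --a--▸ u6, --c--▸ u7
  u4 = a.0 + b.0 + a.(0 + 0) :: --a--▸ u8, --a--▸ u9, --b--▸ u8
  u5 = c.c.0 | (0 | 0\{a}) :: --c--▸ u10
  u6 = c.c.0 | 0 :: --c--▸ u11
  u7 = c.0 | (a.0 | 0\{a} + (a.0 + a.0)) :: --a--▸ u10, --a--▸ u11, --c--▸ u12
  u8 = 0 :: (no moves)
  u9 = 0 + 0 :: (no moves)
  u10 = c.0 | (0 | 0\{a}) :: --c--▸ u13
  u11 = c.0 | 0 :: --c--▸ u14
  u12 = 0 | (a.0 | 0\{a} + (a.0 + a.0)) :: --a--▸ u13, --a--▸ u14
  u13 = 0 | (0 | 0\{a}) :: (no moves)
  u14 = 0 | 0 :: (no moves)
Q's transition system — 14 states:
  v0 = a.c.c.0 | (a.0 | 0\{a} + (a.0 + a.0)) + (a.0 + b.0 + a.(0 + 0)) :: --a--▸ v1, --a--▸ v2, --a--▸ v3, --a--▸ v4, --a--▸ v5, --b--▸ v1
  v1 = 0 :: (no moves)
  v2 = 0 + 0 :: (no moves)
  v3 = a.c.c.0 | (0 | 0\{a}) :: --a--▸ v6
  v4 = a.c.c.0 | 0 :: --a--▸ v7
  v5 = c.c.0 | (a.0 | 0\{a} + (a.0 + a.0)) :: --a--▸ v6, --a--▸ v7, --c--▸ v8
  v6 = c.c.0 | (0 | 0\{a}) :: --c--▸ v9
  v7 = c.c.0 | 0 :: --c--▸ v10
  v8 = c.0 | (a.0 | 0\{a} + (a.0 + a.0)) :: --a--▸ v10, --a--▸ v9, --c--▸ v11
  v9 = c.0 | (0 | 0\{a}) :: --c--▸ v12
  v10 = c.0 | 0 :: --c--▸ v13
  v11 = 0 | (a.0 | 0\{a} + (a.0 + a.0)) :: --a--▸ v12, --a--▸ v13
  v12 = 0 | (0 | 0\{a}) :: (no moves)
  v13 = 0 | 0 :: (no moves)
Run σ = ⟨c⟩ on P: start {u0}
  after c @ step 1: {u4}
  P completes σ.
Run σ = ⟨c⟩ on Q: start {v0}
  after c @ step 1: ∅  — Q cannot continue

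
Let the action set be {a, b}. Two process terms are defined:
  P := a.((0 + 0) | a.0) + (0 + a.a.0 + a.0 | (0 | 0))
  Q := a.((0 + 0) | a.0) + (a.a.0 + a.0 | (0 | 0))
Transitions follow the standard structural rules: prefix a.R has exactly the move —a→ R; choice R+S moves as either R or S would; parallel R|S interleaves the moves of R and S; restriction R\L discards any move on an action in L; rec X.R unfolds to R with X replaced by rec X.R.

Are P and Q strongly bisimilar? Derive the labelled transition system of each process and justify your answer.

YES

Reachable graph of P (6 states):
  u0 = a.((0 + 0) | a.0) + (0 + a.a.0 + a.0 | (0 | 0)) → =a=> u1, =a=> u2, =a=> u3
  u1 = (0 + 0) | a.0 → =a=> u4
  u2 = 0 | (0 | 0) → stopped
  u3 = a.0 → =a=> u5
  u4 = (0 + 0) | 0 → stopped
  u5 = 0 → stopped
Reachable graph of Q (6 states):
  v0 = a.((0 + 0) | a.0) + (a.a.0 + a.0 | (0 | 0)) → =a=> v1, =a=> v2, =a=> v3
  v1 = (0 + 0) | a.0 → =a=> v4
  v2 = 0 | (0 | 0) → stopped
  v3 = a.0 → =a=> v5
  v4 = (0 + 0) | 0 → stopped
  v5 = 0 → stopped
Partition-refinement fixed point:
  B0 = {u0, v0}
  B1 = {u2, u4, u5, v2, v4, v5}
  B2 = {u1, u3, v1, v3}
u0 ∈ B0, v0 ∈ B0 → same block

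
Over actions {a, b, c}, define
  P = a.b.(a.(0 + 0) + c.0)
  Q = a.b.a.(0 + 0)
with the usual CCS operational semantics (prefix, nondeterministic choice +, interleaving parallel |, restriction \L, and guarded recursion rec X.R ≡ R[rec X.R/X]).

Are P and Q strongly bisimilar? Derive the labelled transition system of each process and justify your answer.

NO

LTS(P): 5 reachable states
  p0 = a.b.(a.(0 + 0) + c.0) :: =a=> p1
  p1 = b.(a.(0 + 0) + c.0) :: =b=> p2
  p2 = a.(0 + 0) + c.0 :: =a=> p3, =c=> p4
  p3 = 0 + 0 :: ·
  p4 = 0 :: ·
LTS(Q): 4 reachable states
  q0 = a.b.a.(0 + 0) :: =a=> q1
  q1 = b.a.(0 + 0) :: =b=> q2
  q2 = a.(0 + 0) :: =a=> q3
  q3 = 0 + 0 :: ·
Partition-refinement fixed point:
  B0 = {p0}
  B1 = {p1}
  B2 = {p2}
  B3 = {p3, p4, q3}
  B4 = {q0}
  B5 = {q1}
  B6 = {q2}
p0 ∈ B0, q0 ∈ B4 → different blocks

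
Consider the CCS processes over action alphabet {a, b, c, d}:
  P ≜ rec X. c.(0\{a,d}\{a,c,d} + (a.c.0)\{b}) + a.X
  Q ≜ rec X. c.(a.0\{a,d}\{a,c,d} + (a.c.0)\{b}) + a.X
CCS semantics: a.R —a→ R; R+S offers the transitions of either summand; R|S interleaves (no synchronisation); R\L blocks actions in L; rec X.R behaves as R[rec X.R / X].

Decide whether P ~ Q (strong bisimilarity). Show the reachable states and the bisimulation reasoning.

NO

Reachable graph of P (4 states):
  p0 = rec X. c.(0\{a,d}\{a,c,d} + (a.c.0)\{b}) + a.X | =a=> p0, =c=> p1
  p1 = 0\{a,d}\{a,c,d} + (a.c.0)\{b} | =a=> p2
  p2 = (c.0)\{b} | =c=> p3
  p3 = 0\{b} | (no moves)
Reachable graph of Q (5 states):
  q0 = rec X. c.(a.0\{a,d}\{a,c,d} + (a.c.0)\{b}) + a.X | =a=> q0, =c=> q1
  q1 = a.0\{a,d}\{a,c,d} + (a.c.0)\{b} | =a=> q2, =a=> q3
  q2 = (c.0)\{b} | =c=> q4
  q3 = 0\{a,d}\{a,c,d} | (no moves)
  q4 = 0\{b} | (no moves)
Bisimilarity quotient blocks:
  B0 = {p0}
  B1 = {p1}
  B2 = {p2, q2}
  B3 = {p3, q3, q4}
  B4 = {q0}
  B5 = {q1}
p0 ∈ B0, q0 ∈ B4 → different blocks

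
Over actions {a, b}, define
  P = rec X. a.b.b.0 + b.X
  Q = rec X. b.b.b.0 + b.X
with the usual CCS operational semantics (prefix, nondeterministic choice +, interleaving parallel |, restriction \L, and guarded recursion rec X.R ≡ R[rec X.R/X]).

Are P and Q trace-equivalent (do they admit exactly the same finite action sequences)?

trace-distinct — witness ⟨a⟩

Reachable graph of P (4 states):
  p0 = rec X. a.b.b.0 + b.X | ··a··> p1, ··b··> p0
  p1 = b.b.0 | ··b··> p2
  p2 = b.0 | ··b··> p3
  p3 = 0 | stopped
Reachable graph of Q (4 states):
  q0 = rec X. b.b.b.0 + b.X | ··b··> q0, ··b··> q1
  q1 = b.b.0 | ··b··> q2
  q2 = b.0 | ··b··> q3
  q3 = 0 | stopped
Run σ = ⟨a⟩ on P: start {p0}
  after a @ step 1: {p1}
  ✓ P
Run σ = ⟨a⟩ on Q: start {q0}
  after a @ step 1: ∅ (Q stuck)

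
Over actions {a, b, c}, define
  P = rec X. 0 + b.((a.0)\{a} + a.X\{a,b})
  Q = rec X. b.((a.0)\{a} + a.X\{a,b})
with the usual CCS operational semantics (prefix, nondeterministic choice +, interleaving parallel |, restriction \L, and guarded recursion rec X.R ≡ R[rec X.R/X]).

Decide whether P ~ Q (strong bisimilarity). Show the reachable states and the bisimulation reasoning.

Reachable graph of P (3 states):
  m0 = rec X. 0 + b.((a.0)\{a} + a.X\{a,b}) ⊢ =b=> m1
  m1 = (a.0)\{a} + a.(rec X. 0 + b.((a.0)\{a} + a.X\{a,b}))\{a,b} ⊢ =a=> m2
  m2 = (rec X. 0 + b.((a.0)\{a} + a.X\{a,b}))\{a,b} ⊢ (no moves)
Reachable graph of Q (3 states):
  n0 = rec X. b.((a.0)\{a} + a.X\{a,b}) ⊢ =b=> n1
  n1 = (a.0)\{a} + a.(rec X. b.((a.0)\{a} + a.X\{a,b}))\{a,b} ⊢ =a=> n2
  n2 = (rec X. b.((a.0)\{a} + a.X\{a,b}))\{a,b} ⊢ (no moves)
Coarsest stable partition (strong bisimilarity classes):
  B0 = {m0, n0}
  B1 = {m1, n1}
  B2 = {m2, n2}
m0 ∈ B0, n0 ∈ B0 → same block

YES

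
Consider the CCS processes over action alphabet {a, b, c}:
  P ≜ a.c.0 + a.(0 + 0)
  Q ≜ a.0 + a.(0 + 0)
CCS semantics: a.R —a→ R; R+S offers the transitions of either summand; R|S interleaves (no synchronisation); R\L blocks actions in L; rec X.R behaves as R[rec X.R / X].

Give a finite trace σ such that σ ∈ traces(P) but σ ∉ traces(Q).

ac

P's transition system — 4 states:
  u0 = a.c.0 + a.(0 + 0) → =a=> u1, =a=> u2
  u1 = 0 + 0 → ·
  u2 = c.0 → =c=> u3
  u3 = 0 → ·
Q's transition system — 3 states:
  v0 = a.0 + a.(0 + 0) → =a=> v1, =a=> v2
  v1 = 0 → ·
  v2 = 0 + 0 → ·
Run σ = ⟨ac⟩ on P: start {u0}
  after a @ step 1: {u1, u2}
  after c @ step 2: {u3}
  — P admits the full trace.
Run σ = ⟨ac⟩ on Q: start {v0}
  after a @ step 1: {v1, v2}
  after c @ step 2: ∅ (Q stuck)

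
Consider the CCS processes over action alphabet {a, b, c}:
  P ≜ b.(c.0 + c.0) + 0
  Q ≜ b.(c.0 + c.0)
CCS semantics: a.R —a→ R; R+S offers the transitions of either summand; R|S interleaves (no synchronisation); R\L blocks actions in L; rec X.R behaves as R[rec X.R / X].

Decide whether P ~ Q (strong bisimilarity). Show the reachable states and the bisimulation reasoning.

YES

P's transition system — 3 states:
  s0 = b.(c.0 + c.0) + 0 :: -b-> s1
  s1 = c.0 + c.0 :: -c-> s2
  s2 = 0 :: ∅
Q's transition system — 3 states:
  t0 = b.(c.0 + c.0) :: -b-> t1
  t1 = c.0 + c.0 :: -c-> t2
  t2 = 0 :: ∅
Bisimilarity quotient blocks:
  B0 = {s0, t0}
  B1 = {s1, t1}
  B2 = {s2, t2}
s0 ∈ B0, t0 ∈ B0 → same block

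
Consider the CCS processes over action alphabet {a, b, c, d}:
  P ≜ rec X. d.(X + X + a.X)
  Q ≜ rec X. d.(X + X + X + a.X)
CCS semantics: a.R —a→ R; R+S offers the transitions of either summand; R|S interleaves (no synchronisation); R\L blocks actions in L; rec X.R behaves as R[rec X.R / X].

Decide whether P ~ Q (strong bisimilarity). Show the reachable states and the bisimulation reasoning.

P ~ Q

Reachable graph of P (2 states):
  p0 = rec X. d.(X + X + a.X) | =d=> p1
  p1 = (rec X. d.(X + X + a.X)) + (rec X. d.(X + X + a.X)) + a.(rec X. d.(X + X + a.X)) | =a=> p0, =d=> p1
Reachable graph of Q (2 states):
  q0 = rec X. d.(X + X + X + a.X) | =d=> q1
  q1 = (rec X. d.(X + X + X + a.X)) + (rec X. d.(X + X + X + a.X)) + (rec X. d.(X + X + X + a.X)) + a.(rec X. d.(X + X + X + a.X)) | =a=> q0, =d=> q1
Coarsest stable partition (strong bisimilarity classes):
  B0 = {p0, q0}
  B1 = {p1, q1}
p0 ∈ B0, q0 ∈ B0 → same block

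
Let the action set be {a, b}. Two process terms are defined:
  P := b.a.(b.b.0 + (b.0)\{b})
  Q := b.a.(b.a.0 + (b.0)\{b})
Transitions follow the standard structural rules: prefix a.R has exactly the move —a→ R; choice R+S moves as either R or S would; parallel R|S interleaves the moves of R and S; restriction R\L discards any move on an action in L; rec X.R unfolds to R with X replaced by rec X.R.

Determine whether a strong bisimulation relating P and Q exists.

P's transition system — 5 states:
  m0 = b.a.(b.b.0 + (b.0)\{b}) ⊢ =b=> m1
  m1 = a.(b.b.0 + (b.0)\{b}) ⊢ =a=> m2
  m2 = b.b.0 + (b.0)\{b} ⊢ =b=> m3
  m3 = b.0 ⊢ =b=> m4
  m4 = 0 ⊢ ·
Q's transition system — 5 states:
  n0 = b.a.(b.a.0 + (b.0)\{b}) ⊢ =b=> n1
  n1 = a.(b.a.0 + (b.0)\{b}) ⊢ =a=> n2
  n2 = b.a.0 + (b.0)\{b} ⊢ =b=> n3
  n3 = a.0 ⊢ =a=> n4
  n4 = 0 ⊢ ·
Partition-refinement fixed point:
  B0 = {m0}
  B1 = {m1}
  B2 = {m2}
  B3 = {m3}
  B4 = {m4, n4}
  B5 = {n0}
  B6 = {n1}
  B7 = {n2}
  B8 = {n3}
m0 ∈ B0, n0 ∈ B5 → different blocks

NO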